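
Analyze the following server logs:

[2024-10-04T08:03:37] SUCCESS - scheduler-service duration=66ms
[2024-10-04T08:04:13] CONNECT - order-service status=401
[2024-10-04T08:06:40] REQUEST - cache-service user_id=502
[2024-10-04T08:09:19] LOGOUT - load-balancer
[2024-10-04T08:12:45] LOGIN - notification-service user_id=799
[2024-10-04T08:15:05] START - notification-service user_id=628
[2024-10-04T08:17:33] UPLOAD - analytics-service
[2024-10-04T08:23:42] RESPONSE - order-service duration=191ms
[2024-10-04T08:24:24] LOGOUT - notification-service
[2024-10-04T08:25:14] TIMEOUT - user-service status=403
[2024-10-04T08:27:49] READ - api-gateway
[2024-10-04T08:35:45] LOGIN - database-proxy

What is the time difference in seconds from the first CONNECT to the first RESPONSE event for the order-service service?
1169

To find the time between events:

1. Locate the first CONNECT event for order-service: 2024-10-04T08:04:13
2. Locate the first RESPONSE event for order-service: 2024-10-04T08:23:42
3. Calculate the difference: 2024-10-04T08:23:42 - 2024-10-04T08:04:13 = 1169 seconds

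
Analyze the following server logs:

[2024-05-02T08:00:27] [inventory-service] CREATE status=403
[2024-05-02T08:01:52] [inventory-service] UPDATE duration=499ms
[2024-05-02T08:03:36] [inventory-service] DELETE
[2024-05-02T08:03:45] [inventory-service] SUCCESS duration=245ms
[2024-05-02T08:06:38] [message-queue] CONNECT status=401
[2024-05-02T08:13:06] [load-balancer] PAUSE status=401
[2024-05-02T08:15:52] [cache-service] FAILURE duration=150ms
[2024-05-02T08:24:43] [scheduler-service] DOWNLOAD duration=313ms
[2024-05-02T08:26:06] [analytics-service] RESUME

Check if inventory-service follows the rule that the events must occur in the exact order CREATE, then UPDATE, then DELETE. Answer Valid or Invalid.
Valid

To validate ordering:

1. Required order: CREATE → UPDATE → DELETE
2. Rule: the events must occur in the exact order CREATE, then UPDATE, then DELETE
3. Check actual order of events for inventory-service
4. Result: Valid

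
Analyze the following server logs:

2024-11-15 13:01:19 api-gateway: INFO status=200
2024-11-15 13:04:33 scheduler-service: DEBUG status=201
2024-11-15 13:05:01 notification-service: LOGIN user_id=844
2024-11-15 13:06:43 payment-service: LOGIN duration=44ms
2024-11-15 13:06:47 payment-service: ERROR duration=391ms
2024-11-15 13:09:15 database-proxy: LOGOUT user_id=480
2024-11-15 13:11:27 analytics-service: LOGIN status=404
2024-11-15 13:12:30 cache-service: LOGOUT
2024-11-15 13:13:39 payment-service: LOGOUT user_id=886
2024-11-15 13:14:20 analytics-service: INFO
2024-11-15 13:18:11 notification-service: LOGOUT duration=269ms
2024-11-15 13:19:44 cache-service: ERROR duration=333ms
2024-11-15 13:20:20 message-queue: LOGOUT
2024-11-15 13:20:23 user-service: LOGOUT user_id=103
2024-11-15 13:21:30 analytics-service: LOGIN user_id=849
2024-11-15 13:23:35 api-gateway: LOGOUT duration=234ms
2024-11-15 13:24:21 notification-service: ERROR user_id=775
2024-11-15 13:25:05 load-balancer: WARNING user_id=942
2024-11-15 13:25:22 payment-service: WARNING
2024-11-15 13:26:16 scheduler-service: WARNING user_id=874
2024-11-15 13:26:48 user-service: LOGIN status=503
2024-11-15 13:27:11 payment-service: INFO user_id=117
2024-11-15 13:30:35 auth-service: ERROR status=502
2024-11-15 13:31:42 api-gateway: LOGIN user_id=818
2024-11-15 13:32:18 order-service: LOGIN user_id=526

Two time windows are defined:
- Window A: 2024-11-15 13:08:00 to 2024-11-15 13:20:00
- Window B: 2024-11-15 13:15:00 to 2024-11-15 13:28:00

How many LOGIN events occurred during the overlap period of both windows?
0

To find overlap events:

1. Window A: 2024-11-15 13:08:00 to 2024-11-15 13:20:00
2. Window B: 2024-11-15 13:15:00 to 2024-11-15 13:28:00
3. Overlap period: 2024-11-15 13:15:00 to 2024-11-15 13:20:00
4. Count LOGIN events in overlap: 0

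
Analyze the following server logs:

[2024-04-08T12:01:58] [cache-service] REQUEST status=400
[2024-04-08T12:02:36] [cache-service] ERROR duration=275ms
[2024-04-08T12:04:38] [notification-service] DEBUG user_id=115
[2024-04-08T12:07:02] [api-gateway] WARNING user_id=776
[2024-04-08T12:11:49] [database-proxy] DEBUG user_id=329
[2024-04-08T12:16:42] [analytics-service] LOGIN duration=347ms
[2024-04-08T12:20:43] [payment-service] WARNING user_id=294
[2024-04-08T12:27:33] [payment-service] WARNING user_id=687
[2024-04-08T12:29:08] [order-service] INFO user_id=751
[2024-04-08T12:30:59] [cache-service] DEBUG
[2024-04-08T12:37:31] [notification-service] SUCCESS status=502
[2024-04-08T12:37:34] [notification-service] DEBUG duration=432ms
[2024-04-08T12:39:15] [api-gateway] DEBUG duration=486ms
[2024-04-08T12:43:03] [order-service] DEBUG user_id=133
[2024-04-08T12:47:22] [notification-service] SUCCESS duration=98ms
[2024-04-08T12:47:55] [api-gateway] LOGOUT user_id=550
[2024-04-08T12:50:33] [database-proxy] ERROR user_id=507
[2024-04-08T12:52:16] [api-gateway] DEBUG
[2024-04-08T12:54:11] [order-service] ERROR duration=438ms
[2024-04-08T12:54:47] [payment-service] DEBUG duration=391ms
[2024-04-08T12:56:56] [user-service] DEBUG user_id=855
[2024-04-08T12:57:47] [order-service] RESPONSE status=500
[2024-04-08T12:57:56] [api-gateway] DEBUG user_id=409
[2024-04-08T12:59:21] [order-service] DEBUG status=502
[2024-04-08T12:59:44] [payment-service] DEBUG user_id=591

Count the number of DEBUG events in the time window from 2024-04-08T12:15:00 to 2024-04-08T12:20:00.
0

To count events in the time window:

1. Window boundaries: 2024-04-08T12:15:00 to 2024-04-08T12:20:00
2. Filter for DEBUG events within this window
3. Count matching events: 0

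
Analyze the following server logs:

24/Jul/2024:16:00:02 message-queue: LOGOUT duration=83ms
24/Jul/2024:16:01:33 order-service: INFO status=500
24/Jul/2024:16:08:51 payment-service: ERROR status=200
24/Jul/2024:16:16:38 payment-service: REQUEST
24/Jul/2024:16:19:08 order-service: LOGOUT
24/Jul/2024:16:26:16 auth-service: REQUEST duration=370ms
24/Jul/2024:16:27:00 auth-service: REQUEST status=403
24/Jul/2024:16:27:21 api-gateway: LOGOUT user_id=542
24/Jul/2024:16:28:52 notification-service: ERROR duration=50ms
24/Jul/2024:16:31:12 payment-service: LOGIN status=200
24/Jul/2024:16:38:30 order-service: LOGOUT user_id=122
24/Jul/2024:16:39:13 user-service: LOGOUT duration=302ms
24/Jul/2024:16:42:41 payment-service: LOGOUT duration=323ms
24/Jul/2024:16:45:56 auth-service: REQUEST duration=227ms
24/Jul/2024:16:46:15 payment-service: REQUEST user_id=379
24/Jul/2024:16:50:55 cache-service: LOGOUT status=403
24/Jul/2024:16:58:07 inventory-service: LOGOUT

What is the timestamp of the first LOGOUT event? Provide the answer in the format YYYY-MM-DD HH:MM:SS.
2024-07-24 16:00:02

To find the first event:

1. Filter for all LOGOUT events
2. Sort by timestamp
3. Select the first one
4. Timestamp: 2024-07-24 16:00:02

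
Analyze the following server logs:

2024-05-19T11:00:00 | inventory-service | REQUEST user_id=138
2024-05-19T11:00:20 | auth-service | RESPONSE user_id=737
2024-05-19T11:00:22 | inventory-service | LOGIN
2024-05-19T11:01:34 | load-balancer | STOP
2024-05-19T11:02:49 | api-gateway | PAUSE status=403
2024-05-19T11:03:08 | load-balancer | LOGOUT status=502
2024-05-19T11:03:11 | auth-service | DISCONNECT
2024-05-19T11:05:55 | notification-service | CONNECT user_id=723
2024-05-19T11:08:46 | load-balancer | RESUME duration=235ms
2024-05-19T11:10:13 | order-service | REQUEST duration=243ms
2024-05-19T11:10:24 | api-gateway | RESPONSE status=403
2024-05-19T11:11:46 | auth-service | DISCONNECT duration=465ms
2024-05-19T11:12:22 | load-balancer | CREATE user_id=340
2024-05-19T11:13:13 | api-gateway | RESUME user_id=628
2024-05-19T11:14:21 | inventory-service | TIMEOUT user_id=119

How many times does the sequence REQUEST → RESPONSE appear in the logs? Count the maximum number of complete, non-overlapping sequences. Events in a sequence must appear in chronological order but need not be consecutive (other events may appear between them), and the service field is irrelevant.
2

To count sequences:

1. Look for pattern: REQUEST → RESPONSE
2. Greedily scan the log in chronological order, matching each sequence element in turn (ignoring service)
3. Each time the full pattern completes, increment the count and restart matching from the next event
4. Complete non-overlapping sequences found: 2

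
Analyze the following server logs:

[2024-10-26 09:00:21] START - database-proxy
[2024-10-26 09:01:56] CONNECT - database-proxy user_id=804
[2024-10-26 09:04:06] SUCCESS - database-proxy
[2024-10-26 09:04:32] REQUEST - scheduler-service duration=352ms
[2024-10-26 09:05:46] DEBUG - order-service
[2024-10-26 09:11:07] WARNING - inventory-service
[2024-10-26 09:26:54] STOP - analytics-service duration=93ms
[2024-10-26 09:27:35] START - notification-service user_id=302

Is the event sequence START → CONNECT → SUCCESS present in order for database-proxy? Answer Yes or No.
Yes

To verify sequence order:

1. Find all events in sequence START → CONNECT → SUCCESS for database-proxy
2. Extract their timestamps
3. Check if timestamps are in ascending order
4. Result: Yes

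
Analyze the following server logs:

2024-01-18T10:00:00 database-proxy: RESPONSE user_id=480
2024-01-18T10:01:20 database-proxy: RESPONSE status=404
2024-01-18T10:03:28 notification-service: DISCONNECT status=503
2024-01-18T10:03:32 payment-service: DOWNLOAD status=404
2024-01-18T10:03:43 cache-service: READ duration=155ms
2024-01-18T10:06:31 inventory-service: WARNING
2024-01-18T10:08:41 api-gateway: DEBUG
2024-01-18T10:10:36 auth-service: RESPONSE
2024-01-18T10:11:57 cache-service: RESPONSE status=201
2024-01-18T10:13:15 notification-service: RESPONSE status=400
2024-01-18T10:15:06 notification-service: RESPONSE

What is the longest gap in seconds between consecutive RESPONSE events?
556

To find the longest gap:

1. Extract all RESPONSE events in chronological order
2. Calculate time differences between consecutive events
3. Find the maximum difference
4. Longest gap: 556 seconds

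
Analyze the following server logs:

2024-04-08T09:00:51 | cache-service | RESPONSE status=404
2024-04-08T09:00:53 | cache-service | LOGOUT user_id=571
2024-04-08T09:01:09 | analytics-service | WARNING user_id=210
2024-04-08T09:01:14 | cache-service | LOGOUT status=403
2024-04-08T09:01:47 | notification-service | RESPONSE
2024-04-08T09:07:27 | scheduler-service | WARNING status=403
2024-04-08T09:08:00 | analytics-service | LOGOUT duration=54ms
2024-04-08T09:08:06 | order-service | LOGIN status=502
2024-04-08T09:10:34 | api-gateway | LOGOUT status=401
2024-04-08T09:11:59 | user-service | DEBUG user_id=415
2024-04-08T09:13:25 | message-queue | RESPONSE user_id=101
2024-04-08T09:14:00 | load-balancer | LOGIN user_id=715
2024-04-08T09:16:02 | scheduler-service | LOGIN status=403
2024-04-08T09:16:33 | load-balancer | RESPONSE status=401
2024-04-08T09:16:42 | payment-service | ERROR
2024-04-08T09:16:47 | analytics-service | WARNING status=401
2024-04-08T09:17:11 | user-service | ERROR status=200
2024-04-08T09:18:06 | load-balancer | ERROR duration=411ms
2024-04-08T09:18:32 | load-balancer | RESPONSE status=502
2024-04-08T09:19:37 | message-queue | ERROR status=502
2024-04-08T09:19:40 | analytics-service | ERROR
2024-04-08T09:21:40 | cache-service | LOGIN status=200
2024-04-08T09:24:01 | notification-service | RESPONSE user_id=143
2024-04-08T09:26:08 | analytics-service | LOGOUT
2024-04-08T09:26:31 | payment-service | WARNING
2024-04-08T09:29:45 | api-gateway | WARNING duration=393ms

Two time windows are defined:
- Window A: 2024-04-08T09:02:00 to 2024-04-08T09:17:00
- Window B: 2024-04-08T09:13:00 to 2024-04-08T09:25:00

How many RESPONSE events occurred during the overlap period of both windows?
2

To find overlap events:

1. Window A: 2024-04-08T09:02:00 to 2024-04-08T09:17:00
2. Window B: 2024-04-08T09:13:00 to 2024-04-08T09:25:00
3. Overlap period: 2024-04-08T09:13:00 to 2024-04-08T09:17:00
4. Count RESPONSE events in overlap: 2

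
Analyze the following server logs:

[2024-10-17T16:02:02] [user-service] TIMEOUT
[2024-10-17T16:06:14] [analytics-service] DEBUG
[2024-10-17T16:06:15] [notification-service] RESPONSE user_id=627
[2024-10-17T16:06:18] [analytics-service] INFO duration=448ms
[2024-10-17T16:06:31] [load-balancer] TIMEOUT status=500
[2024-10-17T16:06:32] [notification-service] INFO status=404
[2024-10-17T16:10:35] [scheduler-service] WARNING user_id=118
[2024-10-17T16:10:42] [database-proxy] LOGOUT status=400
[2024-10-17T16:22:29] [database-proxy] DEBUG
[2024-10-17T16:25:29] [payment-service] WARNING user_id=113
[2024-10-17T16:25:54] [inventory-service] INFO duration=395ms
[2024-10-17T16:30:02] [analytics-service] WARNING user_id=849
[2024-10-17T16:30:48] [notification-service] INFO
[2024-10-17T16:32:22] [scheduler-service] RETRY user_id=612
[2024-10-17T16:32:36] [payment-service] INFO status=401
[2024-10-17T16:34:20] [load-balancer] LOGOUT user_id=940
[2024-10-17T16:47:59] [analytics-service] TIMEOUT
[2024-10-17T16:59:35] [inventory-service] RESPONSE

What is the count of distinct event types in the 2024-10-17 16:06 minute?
4

To count unique event types:

1. Filter events in the minute starting at 2024-10-17 16:06
2. Extract event types from matching entries
3. Count unique types: 4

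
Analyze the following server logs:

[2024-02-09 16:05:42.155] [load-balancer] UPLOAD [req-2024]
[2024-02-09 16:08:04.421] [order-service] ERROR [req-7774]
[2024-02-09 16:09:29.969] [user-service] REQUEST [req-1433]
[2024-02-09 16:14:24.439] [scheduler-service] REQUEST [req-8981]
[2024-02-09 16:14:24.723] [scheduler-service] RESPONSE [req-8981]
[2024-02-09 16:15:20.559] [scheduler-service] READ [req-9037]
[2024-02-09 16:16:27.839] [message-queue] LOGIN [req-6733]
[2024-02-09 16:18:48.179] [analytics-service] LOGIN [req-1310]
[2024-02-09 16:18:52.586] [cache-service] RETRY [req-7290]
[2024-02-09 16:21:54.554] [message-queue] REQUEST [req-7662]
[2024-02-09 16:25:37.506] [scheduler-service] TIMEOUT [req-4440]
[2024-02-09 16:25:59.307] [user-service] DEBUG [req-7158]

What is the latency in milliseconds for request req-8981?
284

To calculate latency:

1. Find REQUEST with id req-8981: 2024-02-09 16:14:24.439
2. Find RESPONSE with id req-8981: 2024-02-09 16:14:24.723
3. Latency: 2024-02-09 16:14:24.723 - 2024-02-09 16:14:24.439 = 284ms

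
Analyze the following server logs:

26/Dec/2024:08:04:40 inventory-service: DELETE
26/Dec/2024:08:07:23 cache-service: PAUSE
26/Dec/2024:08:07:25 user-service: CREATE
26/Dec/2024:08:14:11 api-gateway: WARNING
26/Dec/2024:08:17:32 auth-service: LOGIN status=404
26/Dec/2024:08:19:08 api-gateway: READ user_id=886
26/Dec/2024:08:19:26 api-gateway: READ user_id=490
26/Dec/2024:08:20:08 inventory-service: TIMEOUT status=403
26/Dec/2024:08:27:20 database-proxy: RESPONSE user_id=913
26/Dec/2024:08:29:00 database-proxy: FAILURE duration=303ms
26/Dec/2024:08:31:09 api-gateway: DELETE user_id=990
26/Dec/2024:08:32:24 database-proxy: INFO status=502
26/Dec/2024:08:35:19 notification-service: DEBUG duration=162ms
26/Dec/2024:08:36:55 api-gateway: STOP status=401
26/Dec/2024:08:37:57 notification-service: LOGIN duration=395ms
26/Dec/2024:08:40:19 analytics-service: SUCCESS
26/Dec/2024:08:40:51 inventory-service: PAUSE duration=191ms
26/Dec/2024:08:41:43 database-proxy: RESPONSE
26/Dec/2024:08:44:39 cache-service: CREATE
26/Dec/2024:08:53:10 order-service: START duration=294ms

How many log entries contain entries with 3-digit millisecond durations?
5

To find matching entries:

1. Pattern to match: entries with 3-digit millisecond durations
2. Scan each log entry for the pattern
3. Count matches: 5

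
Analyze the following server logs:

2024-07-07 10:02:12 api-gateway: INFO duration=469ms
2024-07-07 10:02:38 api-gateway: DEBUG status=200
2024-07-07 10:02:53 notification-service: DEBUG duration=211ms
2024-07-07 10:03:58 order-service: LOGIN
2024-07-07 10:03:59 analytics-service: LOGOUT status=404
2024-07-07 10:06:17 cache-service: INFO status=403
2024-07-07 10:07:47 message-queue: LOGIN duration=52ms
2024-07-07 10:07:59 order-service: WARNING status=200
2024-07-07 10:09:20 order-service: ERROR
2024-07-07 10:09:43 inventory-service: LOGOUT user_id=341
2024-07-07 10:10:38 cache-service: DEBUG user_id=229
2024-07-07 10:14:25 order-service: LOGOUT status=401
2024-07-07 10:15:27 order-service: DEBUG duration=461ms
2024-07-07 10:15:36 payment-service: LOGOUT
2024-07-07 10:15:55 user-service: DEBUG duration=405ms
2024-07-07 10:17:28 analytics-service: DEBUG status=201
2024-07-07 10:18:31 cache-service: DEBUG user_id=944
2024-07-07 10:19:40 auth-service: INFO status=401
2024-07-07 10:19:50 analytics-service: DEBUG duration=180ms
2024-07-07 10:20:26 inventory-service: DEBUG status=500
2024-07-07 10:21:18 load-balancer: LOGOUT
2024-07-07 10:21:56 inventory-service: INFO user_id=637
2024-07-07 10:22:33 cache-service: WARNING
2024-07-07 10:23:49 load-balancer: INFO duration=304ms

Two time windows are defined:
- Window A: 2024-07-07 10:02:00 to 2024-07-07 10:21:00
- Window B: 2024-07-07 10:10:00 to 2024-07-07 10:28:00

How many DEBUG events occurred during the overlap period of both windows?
7

To find overlap events:

1. Window A: 2024-07-07 10:02:00 to 2024-07-07 10:21:00
2. Window B: 2024-07-07 10:10:00 to 2024-07-07 10:28:00
3. Overlap period: 2024-07-07 10:10:00 to 2024-07-07 10:21:00
4. Count DEBUG events in overlap: 7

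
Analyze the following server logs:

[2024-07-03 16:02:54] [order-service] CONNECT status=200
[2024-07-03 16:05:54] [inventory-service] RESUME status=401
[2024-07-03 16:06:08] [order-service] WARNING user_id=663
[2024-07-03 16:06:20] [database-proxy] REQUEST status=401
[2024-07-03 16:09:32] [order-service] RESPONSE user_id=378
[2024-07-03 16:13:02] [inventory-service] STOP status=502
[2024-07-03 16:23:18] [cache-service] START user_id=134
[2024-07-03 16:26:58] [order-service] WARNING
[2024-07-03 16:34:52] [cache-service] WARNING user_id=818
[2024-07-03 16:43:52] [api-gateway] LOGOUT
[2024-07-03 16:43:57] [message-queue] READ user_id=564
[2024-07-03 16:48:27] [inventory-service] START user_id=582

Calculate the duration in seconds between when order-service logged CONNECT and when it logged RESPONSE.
398

To find the time between events:

1. Locate the first CONNECT event for order-service: 2024-07-03 16:02:54
2. Locate the first RESPONSE event for order-service: 2024-07-03 16:09:32
3. Calculate the difference: 2024-07-03 16:09:32 - 2024-07-03 16:02:54 = 398 seconds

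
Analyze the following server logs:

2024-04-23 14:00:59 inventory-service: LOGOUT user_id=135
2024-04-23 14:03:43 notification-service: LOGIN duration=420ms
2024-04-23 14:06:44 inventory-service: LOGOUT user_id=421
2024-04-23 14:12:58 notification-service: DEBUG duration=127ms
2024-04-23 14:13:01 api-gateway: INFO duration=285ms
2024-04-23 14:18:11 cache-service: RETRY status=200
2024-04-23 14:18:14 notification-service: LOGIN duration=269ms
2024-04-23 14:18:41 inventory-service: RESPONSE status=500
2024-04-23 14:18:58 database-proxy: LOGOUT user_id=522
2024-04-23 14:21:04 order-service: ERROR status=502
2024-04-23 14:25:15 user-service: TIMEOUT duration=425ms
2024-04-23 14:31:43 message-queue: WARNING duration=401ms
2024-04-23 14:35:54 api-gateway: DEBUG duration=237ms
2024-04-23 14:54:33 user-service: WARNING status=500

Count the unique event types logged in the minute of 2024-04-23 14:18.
4

To count unique event types:

1. Filter events in the minute starting at 2024-04-23 14:18
2. Extract event types from matching entries
3. Count unique types: 4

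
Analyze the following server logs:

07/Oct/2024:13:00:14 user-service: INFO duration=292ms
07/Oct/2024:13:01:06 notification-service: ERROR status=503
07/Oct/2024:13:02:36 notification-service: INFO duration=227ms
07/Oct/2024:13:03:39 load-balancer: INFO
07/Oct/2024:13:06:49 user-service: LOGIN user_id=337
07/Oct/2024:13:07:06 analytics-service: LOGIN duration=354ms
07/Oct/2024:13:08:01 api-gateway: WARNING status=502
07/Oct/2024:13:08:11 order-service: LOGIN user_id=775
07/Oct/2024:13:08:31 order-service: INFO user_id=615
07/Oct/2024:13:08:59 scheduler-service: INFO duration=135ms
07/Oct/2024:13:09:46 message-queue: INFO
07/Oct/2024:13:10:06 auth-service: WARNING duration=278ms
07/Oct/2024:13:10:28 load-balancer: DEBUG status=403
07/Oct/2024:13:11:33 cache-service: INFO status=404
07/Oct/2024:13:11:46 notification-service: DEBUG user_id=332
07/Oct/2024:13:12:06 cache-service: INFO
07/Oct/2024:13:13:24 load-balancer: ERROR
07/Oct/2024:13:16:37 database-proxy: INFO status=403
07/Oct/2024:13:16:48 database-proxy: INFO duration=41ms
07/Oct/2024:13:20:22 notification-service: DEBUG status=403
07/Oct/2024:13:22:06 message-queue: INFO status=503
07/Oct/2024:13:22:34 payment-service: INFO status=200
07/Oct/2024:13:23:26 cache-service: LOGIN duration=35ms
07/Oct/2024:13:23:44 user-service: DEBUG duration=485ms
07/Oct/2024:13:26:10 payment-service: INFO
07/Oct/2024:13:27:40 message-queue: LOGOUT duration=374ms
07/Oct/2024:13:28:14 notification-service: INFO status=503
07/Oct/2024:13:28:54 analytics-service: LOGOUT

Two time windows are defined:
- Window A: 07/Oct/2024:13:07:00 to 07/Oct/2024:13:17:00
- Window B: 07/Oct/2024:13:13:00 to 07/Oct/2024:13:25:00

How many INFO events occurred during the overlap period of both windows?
2

To find overlap events:

1. Window A: 07/Oct/2024:13:07:00 to 07/Oct/2024:13:17:00
2. Window B: 07/Oct/2024:13:13:00 to 07/Oct/2024:13:25:00
3. Overlap period: 07/Oct/2024:13:13:00 to 07/Oct/2024:13:17:00
4. Count INFO events in overlap: 2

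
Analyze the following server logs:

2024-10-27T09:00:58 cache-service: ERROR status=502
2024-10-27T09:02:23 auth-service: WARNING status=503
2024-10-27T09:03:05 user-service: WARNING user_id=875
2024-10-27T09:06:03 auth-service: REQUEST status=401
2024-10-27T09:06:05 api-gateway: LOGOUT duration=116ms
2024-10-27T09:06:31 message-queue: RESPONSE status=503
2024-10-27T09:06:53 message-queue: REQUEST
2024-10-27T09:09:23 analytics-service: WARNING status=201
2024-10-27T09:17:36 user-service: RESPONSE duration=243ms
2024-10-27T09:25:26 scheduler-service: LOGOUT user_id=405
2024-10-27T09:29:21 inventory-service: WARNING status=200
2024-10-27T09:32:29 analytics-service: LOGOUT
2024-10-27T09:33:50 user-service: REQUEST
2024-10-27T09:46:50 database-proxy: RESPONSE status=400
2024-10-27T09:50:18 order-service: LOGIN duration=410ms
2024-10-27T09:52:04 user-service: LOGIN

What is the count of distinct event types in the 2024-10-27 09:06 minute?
3

To count unique event types:

1. Filter events in the minute starting at 2024-10-27 09:06
2. Extract event types from matching entries
3. Count unique types: 3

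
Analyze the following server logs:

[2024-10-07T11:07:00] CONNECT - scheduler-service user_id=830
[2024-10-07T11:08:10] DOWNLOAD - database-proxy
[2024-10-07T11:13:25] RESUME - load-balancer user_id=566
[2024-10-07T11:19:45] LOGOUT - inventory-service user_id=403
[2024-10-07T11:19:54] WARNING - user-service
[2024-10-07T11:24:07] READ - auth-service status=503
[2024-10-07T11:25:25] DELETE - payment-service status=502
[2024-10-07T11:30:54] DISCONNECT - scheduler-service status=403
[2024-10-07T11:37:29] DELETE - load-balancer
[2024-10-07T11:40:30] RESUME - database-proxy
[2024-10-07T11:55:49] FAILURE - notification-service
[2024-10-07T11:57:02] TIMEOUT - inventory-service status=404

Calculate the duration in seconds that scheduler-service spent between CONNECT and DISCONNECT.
1434

To calculate state duration:

1. Find CONNECT event for scheduler-service: 2024-10-07T11:07:00
2. Find DISCONNECT event for scheduler-service: 2024-10-07T11:30:54
3. Calculate duration: 2024-10-07T11:30:54 - 2024-10-07T11:07:00 = 1434 seconds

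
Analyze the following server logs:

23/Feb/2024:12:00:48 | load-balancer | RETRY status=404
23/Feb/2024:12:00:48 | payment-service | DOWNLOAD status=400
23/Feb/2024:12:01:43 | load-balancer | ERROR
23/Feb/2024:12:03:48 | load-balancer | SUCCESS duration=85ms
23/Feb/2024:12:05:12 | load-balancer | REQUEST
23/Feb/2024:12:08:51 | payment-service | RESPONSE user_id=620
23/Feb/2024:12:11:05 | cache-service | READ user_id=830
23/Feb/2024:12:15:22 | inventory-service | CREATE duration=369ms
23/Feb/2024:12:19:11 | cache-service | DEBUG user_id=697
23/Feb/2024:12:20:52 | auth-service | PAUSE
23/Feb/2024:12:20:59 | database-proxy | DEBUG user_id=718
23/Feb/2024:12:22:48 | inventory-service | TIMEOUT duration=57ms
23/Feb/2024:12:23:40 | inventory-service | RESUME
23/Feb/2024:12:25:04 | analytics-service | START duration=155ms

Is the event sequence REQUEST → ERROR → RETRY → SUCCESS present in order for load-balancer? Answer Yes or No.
No

To verify sequence order:

1. Find all events in sequence REQUEST → ERROR → RETRY → SUCCESS for load-balancer
2. Extract their timestamps
3. Check if timestamps are in ascending order
4. Result: No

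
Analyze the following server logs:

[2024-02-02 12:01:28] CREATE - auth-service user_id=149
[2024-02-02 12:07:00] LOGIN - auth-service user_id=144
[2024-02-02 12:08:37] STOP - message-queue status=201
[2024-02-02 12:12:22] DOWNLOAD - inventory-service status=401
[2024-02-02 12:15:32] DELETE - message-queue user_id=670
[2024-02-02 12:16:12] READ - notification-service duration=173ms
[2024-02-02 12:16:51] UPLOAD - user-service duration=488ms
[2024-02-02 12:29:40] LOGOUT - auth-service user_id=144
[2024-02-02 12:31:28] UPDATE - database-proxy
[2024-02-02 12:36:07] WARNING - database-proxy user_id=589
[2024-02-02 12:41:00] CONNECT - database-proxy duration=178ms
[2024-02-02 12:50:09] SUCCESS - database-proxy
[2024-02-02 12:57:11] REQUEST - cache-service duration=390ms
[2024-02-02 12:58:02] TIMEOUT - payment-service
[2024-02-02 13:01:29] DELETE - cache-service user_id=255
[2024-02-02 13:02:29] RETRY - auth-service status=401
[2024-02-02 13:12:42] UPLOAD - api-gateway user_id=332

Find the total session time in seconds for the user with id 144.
1360

To calculate session duration:

1. Find LOGIN event for user_id=144: 2024-02-02 12:07:00
2. Find LOGOUT event for user_id=144: 2024-02-02 12:29:40
3. Session duration: 2024-02-02 12:29:40 - 2024-02-02 12:07:00 = 1360 seconds (22 minutes)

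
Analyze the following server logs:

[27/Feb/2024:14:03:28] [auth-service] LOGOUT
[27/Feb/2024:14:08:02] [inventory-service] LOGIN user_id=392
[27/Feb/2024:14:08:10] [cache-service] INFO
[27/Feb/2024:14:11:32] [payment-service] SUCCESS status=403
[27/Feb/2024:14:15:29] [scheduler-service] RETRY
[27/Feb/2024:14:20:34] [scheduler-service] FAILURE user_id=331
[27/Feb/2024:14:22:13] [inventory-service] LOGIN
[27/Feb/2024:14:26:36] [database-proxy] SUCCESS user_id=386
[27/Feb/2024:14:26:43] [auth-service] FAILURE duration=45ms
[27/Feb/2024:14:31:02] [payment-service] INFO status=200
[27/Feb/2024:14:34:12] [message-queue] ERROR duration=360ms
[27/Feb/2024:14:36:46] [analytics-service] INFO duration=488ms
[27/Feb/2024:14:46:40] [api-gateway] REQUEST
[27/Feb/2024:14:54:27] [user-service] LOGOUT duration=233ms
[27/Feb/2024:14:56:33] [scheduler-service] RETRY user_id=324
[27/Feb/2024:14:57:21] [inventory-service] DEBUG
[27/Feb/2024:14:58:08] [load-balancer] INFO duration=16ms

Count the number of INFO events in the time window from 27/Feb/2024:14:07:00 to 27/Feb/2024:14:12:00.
1

To count events in the time window:

1. Window boundaries: 27/Feb/2024:14:07:00 to 27/Feb/2024:14:12:00
2. Filter for INFO events within this window
3. Count matching events: 1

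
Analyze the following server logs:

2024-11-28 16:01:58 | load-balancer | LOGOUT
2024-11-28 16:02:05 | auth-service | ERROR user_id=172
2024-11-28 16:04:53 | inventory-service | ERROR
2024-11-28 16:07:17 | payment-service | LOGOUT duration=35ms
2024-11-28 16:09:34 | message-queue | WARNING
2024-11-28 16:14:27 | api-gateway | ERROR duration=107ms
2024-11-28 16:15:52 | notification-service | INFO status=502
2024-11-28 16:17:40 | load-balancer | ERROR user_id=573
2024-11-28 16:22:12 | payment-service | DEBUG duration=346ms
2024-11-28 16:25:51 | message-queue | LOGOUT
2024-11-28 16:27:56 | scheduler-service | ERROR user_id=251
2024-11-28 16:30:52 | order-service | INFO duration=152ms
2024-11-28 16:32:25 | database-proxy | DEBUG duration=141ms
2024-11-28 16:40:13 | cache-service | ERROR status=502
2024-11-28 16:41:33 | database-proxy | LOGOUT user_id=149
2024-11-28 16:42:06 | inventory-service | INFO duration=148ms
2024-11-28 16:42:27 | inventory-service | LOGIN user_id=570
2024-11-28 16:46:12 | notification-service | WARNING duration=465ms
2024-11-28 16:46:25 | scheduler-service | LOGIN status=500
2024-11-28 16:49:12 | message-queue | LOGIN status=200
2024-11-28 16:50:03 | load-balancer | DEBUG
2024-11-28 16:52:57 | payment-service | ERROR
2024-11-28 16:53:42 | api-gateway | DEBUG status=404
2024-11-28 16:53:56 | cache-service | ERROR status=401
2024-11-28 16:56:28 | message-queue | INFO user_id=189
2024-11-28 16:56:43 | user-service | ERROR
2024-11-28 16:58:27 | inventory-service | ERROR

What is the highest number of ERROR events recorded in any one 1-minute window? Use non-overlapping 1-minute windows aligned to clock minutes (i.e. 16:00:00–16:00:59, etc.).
1

To find the burst window:

1. Divide the log period into non-overlapping 1-minute windows starting at 16:00
2. Count ERROR events in each window
3. Find the window with maximum count
4. Maximum events in a window: 1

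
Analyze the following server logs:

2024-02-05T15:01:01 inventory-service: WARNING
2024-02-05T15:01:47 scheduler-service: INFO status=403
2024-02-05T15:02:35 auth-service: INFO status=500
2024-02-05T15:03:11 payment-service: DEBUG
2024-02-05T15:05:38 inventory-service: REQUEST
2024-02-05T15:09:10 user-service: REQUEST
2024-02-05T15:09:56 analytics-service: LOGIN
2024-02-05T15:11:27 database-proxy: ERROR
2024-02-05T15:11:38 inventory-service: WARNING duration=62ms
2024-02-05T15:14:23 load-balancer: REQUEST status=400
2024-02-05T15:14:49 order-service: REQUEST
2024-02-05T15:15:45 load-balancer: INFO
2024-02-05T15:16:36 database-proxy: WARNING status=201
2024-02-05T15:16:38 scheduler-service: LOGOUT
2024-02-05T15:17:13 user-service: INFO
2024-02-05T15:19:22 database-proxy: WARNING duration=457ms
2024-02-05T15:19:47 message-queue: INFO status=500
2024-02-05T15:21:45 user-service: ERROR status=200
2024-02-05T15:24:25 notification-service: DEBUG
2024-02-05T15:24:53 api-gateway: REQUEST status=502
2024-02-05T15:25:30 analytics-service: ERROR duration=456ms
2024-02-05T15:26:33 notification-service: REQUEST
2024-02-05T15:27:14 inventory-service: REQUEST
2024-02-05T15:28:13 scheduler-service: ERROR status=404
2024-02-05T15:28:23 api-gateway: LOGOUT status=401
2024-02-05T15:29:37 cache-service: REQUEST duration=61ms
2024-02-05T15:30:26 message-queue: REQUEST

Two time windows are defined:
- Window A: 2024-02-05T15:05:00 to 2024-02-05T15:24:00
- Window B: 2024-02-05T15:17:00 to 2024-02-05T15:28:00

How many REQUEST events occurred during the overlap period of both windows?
0

To find overlap events:

1. Window A: 2024-02-05T15:05:00 to 2024-02-05T15:24:00
2. Window B: 2024-02-05T15:17:00 to 2024-02-05T15:28:00
3. Overlap period: 2024-02-05T15:17:00 to 2024-02-05T15:24:00
4. Count REQUEST events in overlap: 0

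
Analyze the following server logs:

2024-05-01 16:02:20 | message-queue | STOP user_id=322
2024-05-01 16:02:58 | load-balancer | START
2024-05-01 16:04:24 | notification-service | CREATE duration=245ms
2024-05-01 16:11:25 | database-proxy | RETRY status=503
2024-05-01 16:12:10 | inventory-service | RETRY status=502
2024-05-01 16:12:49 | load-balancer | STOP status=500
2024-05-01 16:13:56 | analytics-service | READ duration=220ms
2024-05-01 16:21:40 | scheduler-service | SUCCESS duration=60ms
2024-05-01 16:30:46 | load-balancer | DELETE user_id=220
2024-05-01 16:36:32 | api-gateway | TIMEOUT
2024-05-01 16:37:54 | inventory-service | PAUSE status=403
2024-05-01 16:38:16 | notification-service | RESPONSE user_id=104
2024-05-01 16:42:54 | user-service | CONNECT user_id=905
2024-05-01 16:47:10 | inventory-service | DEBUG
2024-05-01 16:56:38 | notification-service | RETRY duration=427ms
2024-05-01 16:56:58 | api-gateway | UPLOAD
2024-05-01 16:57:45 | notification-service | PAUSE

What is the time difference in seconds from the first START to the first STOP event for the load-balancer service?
591

To find the time between events:

1. Locate the first START event for load-balancer: 2024-05-01 16:02:58
2. Locate the first STOP event for load-balancer: 2024-05-01 16:12:49
3. Calculate the difference: 2024-05-01 16:12:49 - 2024-05-01 16:02:58 = 591 seconds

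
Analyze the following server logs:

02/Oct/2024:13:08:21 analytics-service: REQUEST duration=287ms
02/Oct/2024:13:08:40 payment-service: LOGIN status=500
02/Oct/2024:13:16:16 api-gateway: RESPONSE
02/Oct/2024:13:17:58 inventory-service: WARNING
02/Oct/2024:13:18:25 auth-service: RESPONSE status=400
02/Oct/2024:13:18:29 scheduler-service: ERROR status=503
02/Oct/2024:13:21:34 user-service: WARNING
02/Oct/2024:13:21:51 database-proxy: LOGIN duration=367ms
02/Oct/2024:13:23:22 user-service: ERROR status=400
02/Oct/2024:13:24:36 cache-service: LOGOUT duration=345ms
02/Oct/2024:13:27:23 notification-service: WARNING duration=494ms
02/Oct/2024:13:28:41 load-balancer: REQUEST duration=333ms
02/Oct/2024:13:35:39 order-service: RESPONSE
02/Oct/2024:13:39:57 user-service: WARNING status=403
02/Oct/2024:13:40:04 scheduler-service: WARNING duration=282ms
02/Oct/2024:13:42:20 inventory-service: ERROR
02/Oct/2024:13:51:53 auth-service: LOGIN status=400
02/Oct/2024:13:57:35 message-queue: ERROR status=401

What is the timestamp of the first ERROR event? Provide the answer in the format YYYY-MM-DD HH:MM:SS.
2024-10-02 13:18:29

To find the first event:

1. Filter for all ERROR events
2. Sort by timestamp
3. Select the first one
4. Timestamp: 2024-10-02 13:18:29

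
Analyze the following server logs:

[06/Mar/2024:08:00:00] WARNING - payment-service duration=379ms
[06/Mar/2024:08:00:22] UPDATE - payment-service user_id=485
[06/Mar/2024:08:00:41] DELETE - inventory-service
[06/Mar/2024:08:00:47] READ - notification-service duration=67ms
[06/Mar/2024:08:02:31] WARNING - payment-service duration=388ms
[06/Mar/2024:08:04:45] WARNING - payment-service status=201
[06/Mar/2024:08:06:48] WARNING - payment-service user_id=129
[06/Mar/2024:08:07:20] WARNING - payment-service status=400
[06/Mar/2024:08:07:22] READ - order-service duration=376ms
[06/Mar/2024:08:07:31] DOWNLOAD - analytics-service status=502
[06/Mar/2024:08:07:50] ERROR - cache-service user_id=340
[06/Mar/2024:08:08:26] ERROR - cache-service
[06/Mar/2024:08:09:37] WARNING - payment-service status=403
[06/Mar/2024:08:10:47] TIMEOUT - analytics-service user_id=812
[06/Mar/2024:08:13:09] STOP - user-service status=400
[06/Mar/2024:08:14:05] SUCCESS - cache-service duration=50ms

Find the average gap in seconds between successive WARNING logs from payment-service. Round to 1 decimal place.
115.4

To calculate average interval:

1. Find all WARNING events for payment-service in order
2. Calculate time gaps between consecutive events
3. Compute mean of gaps: 577 / 5 = 115.4 seconds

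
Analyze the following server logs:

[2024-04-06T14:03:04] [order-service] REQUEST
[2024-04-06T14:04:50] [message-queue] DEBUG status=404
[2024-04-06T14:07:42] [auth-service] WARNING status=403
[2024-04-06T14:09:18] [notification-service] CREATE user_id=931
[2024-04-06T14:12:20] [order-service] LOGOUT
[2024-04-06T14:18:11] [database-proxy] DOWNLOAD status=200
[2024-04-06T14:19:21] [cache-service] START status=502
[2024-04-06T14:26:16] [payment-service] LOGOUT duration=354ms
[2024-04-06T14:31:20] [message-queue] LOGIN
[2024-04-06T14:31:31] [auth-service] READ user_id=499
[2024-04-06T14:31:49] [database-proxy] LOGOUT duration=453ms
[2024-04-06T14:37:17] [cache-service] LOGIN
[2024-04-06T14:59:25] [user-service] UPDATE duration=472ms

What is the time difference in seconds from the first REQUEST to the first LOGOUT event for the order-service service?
556

To find the time between events:

1. Locate the first REQUEST event for order-service: 2024-04-06T14:03:04
2. Locate the first LOGOUT event for order-service: 2024-04-06T14:12:20
3. Calculate the difference: 2024-04-06T14:12:20 - 2024-04-06T14:03:04 = 556 seconds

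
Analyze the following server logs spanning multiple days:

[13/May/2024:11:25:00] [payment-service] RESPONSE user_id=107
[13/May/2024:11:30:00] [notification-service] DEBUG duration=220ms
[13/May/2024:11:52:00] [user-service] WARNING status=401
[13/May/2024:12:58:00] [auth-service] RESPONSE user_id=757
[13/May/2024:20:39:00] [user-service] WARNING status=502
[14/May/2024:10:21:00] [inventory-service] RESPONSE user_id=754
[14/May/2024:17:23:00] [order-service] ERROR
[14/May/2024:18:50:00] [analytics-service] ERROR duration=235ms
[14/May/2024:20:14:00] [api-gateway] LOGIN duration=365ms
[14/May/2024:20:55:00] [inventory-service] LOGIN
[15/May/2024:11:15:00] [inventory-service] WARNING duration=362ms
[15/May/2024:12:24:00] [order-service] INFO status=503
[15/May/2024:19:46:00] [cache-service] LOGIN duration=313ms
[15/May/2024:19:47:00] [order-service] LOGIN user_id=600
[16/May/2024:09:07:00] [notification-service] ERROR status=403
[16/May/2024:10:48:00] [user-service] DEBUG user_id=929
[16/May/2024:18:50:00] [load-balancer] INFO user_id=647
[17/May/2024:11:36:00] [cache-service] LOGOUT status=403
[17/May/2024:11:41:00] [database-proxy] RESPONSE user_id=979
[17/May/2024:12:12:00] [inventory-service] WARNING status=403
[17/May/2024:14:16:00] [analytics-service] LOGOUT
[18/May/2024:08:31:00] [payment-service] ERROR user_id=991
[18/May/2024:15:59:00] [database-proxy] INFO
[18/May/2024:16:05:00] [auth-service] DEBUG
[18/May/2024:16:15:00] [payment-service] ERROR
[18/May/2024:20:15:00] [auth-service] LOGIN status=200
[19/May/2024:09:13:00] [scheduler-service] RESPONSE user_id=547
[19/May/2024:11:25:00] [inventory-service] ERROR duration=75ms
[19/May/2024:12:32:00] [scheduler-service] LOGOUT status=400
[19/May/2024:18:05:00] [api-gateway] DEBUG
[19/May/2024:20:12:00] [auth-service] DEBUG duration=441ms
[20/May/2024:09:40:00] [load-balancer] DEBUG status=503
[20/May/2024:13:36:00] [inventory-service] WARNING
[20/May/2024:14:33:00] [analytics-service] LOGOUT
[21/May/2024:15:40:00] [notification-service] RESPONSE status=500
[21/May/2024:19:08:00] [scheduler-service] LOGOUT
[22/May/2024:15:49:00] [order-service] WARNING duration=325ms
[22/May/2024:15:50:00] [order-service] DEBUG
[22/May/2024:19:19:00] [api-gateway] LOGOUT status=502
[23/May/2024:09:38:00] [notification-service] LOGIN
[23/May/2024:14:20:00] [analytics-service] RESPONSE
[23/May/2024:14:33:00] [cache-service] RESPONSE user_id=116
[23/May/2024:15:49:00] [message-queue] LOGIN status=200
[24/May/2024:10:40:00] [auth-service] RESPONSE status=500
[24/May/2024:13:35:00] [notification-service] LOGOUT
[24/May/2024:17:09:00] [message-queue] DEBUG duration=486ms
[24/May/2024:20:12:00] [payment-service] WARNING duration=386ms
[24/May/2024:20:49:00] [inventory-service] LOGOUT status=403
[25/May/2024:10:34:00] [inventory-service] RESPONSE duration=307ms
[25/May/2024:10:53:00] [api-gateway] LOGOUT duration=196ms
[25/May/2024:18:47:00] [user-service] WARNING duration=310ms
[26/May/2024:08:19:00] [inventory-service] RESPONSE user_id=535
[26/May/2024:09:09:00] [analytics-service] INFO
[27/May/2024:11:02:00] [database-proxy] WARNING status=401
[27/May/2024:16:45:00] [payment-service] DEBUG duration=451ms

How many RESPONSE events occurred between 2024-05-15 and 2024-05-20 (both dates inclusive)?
2

To filter by date range:

1. Date range: 2024-05-15 through 2024-05-20, both dates inclusive
2. Filter for RESPONSE events whose date falls in this range
3. Count matching events: 2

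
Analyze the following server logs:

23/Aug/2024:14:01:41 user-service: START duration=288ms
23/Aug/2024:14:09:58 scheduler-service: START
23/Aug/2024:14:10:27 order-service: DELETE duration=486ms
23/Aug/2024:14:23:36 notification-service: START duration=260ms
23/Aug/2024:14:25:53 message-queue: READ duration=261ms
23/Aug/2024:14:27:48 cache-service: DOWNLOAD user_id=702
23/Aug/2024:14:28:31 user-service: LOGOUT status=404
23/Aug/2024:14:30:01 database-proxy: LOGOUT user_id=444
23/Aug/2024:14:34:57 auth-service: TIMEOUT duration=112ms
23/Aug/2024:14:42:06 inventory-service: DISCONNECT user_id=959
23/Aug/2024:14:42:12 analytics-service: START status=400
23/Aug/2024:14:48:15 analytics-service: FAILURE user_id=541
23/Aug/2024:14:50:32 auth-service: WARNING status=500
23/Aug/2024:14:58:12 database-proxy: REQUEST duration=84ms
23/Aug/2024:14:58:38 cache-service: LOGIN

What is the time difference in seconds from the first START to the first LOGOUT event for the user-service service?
1610

To find the time between events:

1. Locate the first START event for user-service: 23/Aug/2024:14:01:41
2. Locate the first LOGOUT event for user-service: 23/Aug/2024:14:28:31
3. Calculate the difference: 23/Aug/2024:14:28:31 - 23/Aug/2024:14:01:41 = 1610 seconds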